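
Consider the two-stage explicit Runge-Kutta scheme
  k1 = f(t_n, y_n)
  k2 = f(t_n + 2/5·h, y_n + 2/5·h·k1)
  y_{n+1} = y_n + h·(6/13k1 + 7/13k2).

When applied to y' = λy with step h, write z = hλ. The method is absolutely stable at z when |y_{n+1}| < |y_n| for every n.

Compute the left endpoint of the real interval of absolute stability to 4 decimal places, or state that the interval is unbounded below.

Test eqn y'=λy, z=hλ:
  k1=λy_n ⇒ h·k1=z·y_n;  k2=λ(1+2/5z)y_n ⇒ h·k2=z(1+2/5z)y_n
  y_{n+1}/y_n = 1 + 6/13z + 7/13z(1+2/5z) = 1 + z + 14/65z²
  so R(z) = 1 + z + 14/65z².

Solve |R(x)|<1 on ℝ⁻.
x=-0.75: |R|=0.3712
R=1: x+14/65x²=0 ⇒ x=−65/14=-4.6429; min R=1−1/(4·14/65)=-0.1607>−1
Confirm numerically:
  x=-4.031: |R|=0.46878 <1
  x=-1.971: |R|=0.13427 <1
  x=-1.942: |R|=0.12971 <1
  x=-1.939: |R|=0.12921 <1
  x=-4.951: |R|=1.32859 >1
  x=-4.696: |R|=1.05375 >1
  x=-4.680: |R|=1.03744 >1
Interval (-4.6429, 0).

z* = -4.6429.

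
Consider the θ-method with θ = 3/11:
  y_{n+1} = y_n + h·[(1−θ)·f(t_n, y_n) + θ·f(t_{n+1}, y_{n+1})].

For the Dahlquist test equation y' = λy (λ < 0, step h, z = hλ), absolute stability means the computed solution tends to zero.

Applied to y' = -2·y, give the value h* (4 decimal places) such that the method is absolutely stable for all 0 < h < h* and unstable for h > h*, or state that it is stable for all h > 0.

(-4.4000,0); λ=-2 ⇒ h* = (22/5)/2 = 2.2000.

Test eqn y'=λy, z=hλ:
  y_{n+1} = y_n + z·[8/11·y_n + 3/11·y_{n+1}] ⇒ (1 − 3/11z)y_{n+1} = (1 + 8/11z)y_n
  so R(z) = (1 + 8/11z)/(1 − 3/11z).

Boundary: |R(x)|=1, x<0.
x=-1.7: |R|=0.1615
R=−1: 1+8/11x = −1+3/11x ⇒ -5/11x=2 ⇒ x=2/(-5/11)=-4.4000
Confirm numerically:
  x=-4.170: |R|=0.95108 <1
  x=-4.169: |R|=0.95087 <1
  x=-3.213: |R|=0.71244 <1
  x=-3.124: |R|=0.68683 <1
  x=-4.550: |R|=1.03043 >1
  x=-4.457: |R|=1.01169 >1
So |R|<1 on (-4.4000, 0).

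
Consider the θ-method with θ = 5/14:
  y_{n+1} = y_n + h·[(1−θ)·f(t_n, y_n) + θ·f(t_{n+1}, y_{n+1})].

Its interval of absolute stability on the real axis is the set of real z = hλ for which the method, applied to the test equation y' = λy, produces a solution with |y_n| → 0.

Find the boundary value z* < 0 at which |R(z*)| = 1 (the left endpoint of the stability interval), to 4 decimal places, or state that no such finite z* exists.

z* = -7.0000.

With y'=λy (z=hλ):
  y_{n+1} = y_n + z·[9/14·y_n + 5/14·y_{n+1}] ⇒ (1 − 5/14z)y_{n+1} = (1 + 9/14z)y_n
  so R(z) = (1 + 9/14z)/(1 − 5/14z).

Need |R(x)|<1, x<0.
x=-0.67: |R|=0.4594
R=−1: 1+9/14x = −1+5/14x ⇒ -2/7x=2 ⇒ x=2/(-2/7)=-7.0000
Confirm numerically:
  x=-6.784: |R|=0.98197 <1
  x=-4.594: |R|=0.73968 <1
  x=-4.575: |R|=0.73695 <1
  x=-7.424: |R|=1.03318 >1
  x=-7.187: |R|=1.01498 >1
Interval (-7.0000, 0).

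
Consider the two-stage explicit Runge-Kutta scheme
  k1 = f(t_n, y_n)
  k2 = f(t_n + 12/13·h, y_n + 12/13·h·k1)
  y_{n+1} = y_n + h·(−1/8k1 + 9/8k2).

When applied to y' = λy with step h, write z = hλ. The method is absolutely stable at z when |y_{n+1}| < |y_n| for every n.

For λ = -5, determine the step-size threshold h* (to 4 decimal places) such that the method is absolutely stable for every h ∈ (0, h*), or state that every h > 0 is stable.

(-0.9630,0); λ=-5 ⇒ h* = (26/27)/5 = 0.1926.

With y'=λy (z=hλ):
  k1=λy_n ⇒ h·k1=z·y_n;  k2=λ(1+12/13z)y_n ⇒ h·k2=z(1+12/13z)y_n
  y_{n+1}/y_n = 1 − 1/8z + 9/8z(1+12/13z) = 1 + z + 27/26z²
  Hence R(z) = 1 + z + 27/26z².

Solve |R(x)|<1 on ℝ⁻.
x=-1.5: |R|=1.8365
R=1: x+27/26x²=0 ⇒ x=−26/27=-0.9630; min R=1−1/(4·27/26)=0.7593>−1
Confirm numerically:
  x=-0.859: |R|=0.90726 <1
  x=-0.851: |R|=0.90105 <1
  x=-0.830: |R|=0.88540 <1
  x=-0.388: |R|=0.76833 <1
  x=-1.408: |R|=1.65071 >1
  x=-1.221: |R|=1.32718 >1
  x=-1.089: |R|=1.14253 >1
Stable set (-0.9630, 0).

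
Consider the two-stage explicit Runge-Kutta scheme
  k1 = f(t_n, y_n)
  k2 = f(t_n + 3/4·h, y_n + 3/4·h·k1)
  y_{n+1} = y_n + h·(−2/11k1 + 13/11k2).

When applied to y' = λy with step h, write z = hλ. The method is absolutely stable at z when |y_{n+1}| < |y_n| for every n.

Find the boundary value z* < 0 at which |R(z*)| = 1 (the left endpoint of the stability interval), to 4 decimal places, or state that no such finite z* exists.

left endpoint -1.1282.

On y'=λy, z=hλ:
  k1=λy_n ⇒ h·k1=z·y_n;  k2=λ(1+3/4z)y_n ⇒ h·k2=z(1+3/4z)y_n
  y_{n+1}/y_n = 1 − 2/11z + 13/11z(1+3/4z) = 1 + z + 39/44z²
  so R(z) = 1 + z + 39/44z².

Boundary: |R(x)|=1, x<0.
x=-1.8: |R|=2.0718
R=1: x+39/44x²=0 ⇒ x=−44/39=-1.1282; min R=1−1/(4·39/44)=0.7179>−1
Confirm numerically:
  x=-1.071: |R|=0.94570 <1
  x=-0.919: |R|=0.82959 <1
  x=-0.535: |R|=0.71870 <1
  x=-0.463: |R|=0.72701 <1
  x=-1.447: |R|=1.40888 >1
  x=-1.261: |R|=1.14843 >1
So |R|<1 on (-1.1282, 0).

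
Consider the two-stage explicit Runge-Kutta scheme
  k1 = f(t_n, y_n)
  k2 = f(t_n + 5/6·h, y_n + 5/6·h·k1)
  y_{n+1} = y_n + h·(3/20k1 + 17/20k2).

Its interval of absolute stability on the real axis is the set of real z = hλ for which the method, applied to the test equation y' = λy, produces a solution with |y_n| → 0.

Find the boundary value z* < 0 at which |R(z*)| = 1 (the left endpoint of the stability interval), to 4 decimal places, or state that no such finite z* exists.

Set f=λy, z=hλ:
  k1=λy_n ⇒ h·k1=z·y_n;  k2=λ(1+5/6z)y_n ⇒ h·k2=z(1+5/6z)y_n
  y_{n+1}/y_n = 1 + 3/20z + 17/20z(1+5/6z) = 1 + z + 17/24z²
  Hence R(z) = 1 + z + 17/24z².

Need |R(x)|<1, x<0.
x=-1.26: |R|=0.8646
R=1: x+17/24x²=0 ⇒ x=−24/17=-1.4118; min R=1−1/(4·17/24)=0.6471>−1
Confirm numerically:
  x=-1.233: |R|=0.84387 <1
  x=-0.983: |R|=0.70145 <1
  x=-0.976: |R|=0.69874 <1
  x=-0.753: |R|=0.64863 <1
  x=-1.885: |R|=1.63187 >1
  x=-1.531: |R|=1.12931 >1
So |R|<1 on (-1.4118, 0).

left endpoint -1.4118.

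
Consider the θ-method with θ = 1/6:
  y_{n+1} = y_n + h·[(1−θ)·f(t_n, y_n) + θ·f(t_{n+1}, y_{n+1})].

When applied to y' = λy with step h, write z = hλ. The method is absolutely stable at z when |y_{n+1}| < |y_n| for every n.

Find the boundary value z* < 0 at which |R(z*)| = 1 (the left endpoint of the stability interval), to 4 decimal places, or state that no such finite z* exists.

left endpoint -3.0000.

With y'=λy (z=hλ):
  y_{n+1} = y_n + z·[5/6·y_n + 1/6·y_{n+1}] ⇒ (1 − 1/6z)y_{n+1} = (1 + 5/6z)y_n
  ⇒ R(z) = (1 + 5/6z)/(1 − 1/6z).

Solve |R(x)|<1 on ℝ⁻.
x=-0.4: |R|=0.6250
R=−1: 1+5/6x = −1+1/6x ⇒ -2/3x=2 ⇒ x=2/(-2/3)=-3.0000
Confirm numerically:
  x=-1.837: |R|=0.40641 <1
  x=-1.606: |R|=0.26689 <1
  x=-1.605: |R|=0.26627 <1
  x=-3.548: |R|=1.22958 >1
  x=-3.421: |R|=1.17875 >1
  x=-3.115: |R|=1.05047 >1
Stable set (-3.0000, 0).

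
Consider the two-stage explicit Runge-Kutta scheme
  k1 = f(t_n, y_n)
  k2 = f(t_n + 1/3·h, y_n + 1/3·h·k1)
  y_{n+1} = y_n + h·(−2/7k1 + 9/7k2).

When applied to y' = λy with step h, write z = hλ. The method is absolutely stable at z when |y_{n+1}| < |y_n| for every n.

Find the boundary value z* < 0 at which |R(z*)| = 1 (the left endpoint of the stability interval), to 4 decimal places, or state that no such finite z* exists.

Set f=λy, z=hλ:
  k1=λy_n ⇒ h·k1=z·y_n;  k2=λ(1+1/3z)y_n ⇒ h·k2=z(1+1/3z)y_n
  y_{n+1}/y_n = 1 − 2/7z + 9/7z(1+1/3z) = 1 + z + 3/7z²
  ⇒ R(z) = 1 + z + 3/7z².

Solve |R(x)|<1 on ℝ⁻.
x=-1.54: |R|=0.4764
R=1: x+3/7x²=0 ⇒ x=−7/3=-2.3333; min R=1−1/(4·3/7)=0.4167>−1
Confirm numerically:
  x=-1.826: |R|=0.60298 <1
  x=-1.341: |R|=0.42969 <1
  x=-1.113: |R|=0.41790 <1
  x=-0.967: |R|=0.43375 <1
  x=-2.911: |R|=1.72068 >1
  x=-2.863: |R|=1.64990 >1
Interval (-2.3333, 0).

left endpoint -2.3333.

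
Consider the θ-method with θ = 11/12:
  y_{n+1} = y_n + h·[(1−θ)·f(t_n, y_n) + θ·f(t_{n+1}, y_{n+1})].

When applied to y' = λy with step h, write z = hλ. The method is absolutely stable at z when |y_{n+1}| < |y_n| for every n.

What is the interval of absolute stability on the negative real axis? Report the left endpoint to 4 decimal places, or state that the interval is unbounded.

Set f=λy, z=hλ:
  y_{n+1} = y_n + z·[1/12·y_n + 11/12·y_{n+1}] ⇒ (1 − 11/12z)y_{n+1} = (1 + 1/12z)y_n
  Hence R(z) = (1 + 1/12z)/(1 − 11/12z).

Solve |R(x)|<1 on ℝ⁻.
x=-1.1: |R|=0.4523
x=-2: |R|=0.2941
x=-10: |R|=0.0164
x=-100: |R|=0.0791
θ=11/12≥1/2 ⇒ |1+1/12x|<|1−11/12x| ∀x<0 ⇒ interval (−∞,0).

unbounded; (−∞, 0).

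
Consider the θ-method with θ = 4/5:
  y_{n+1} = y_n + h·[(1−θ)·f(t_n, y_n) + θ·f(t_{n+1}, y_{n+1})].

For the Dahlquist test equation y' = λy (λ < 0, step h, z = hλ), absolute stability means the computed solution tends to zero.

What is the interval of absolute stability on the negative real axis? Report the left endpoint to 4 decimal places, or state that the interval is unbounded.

With y'=λy (z=hλ):
  y_{n+1} = y_n + z·[1/5·y_n + 4/5·y_{n+1}] ⇒ (1 − 4/5z)y_{n+1} = (1 + 1/5z)y_n
  ⇒ R(z) = (1 + 1/5z)/(1 − 4/5z).

Boundary: |R(x)|=1, x<0.
x=-1.18: |R|=0.3930
x=-2: |R|=0.2308
x=-10: |R|=0.1111
x=-100: |R|=0.2346
θ=4/5≥1/2 ⇒ |1+1/5x|<|1−4/5x| ∀x<0 ⇒ interval (−∞,0).

(−∞, 0) — no finite endpoint.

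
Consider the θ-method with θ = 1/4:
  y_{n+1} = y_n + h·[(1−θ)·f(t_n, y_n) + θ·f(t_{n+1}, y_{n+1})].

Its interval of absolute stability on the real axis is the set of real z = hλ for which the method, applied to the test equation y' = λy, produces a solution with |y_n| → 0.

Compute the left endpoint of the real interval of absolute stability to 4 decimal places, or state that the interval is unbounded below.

On y'=λy, z=hλ:
  y_{n+1} = y_n + z·[3/4·y_n + 1/4·y_{n+1}] ⇒ (1 − 1/4z)y_{n+1} = (1 + 3/4z)y_n
  so R(z) = (1 + 3/4z)/(1 − 1/4z).

Boundary: |R(x)|=1, x<0.
x=-1.11: |R|=0.1311
R=−1: 1+3/4x = −1+1/4x ⇒ -1/2x=2 ⇒ x=2/(-1/2)=-4.0000
Confirm numerically:
  x=-2.267: |R|=0.44694 <1
  x=-1.942: |R|=0.30730 <1
  x=-1.872: |R|=0.27520 <1
  x=-4.518: |R|=1.12162 >1
  x=-4.140: |R|=1.03440 >1
So |R|<1 on (-4.0000, 0).

left endpoint -4.0000.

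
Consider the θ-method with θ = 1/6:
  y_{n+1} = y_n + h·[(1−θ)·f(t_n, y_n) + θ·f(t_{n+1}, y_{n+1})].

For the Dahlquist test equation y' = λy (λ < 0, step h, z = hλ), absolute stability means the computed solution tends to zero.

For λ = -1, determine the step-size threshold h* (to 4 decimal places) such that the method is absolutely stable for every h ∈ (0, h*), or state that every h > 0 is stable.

With y'=λy (z=hλ):
  y_{n+1} = y_n + z·[5/6·y_n + 1/6·y_{n+1}] ⇒ (1 − 1/6z)y_{n+1} = (1 + 5/6z)y_n
  Hence R(z) = (1 + 5/6z)/(1 − 1/6z).

Solve |R(x)|<1 on ℝ⁻.
x=-1.19: |R|=0.0070
R=−1: 1+5/6x = −1+1/6x ⇒ -2/3x=2 ⇒ x=2/(-2/3)=-3.0000
Confirm numerically:
  x=-2.788: |R|=0.90350 <1
  x=-1.935: |R|=0.46314 <1
  x=-1.617: |R|=0.27373 <1
  x=-3.305: |R|=1.13111 >1
  x=-3.231: |R|=1.10010 >1
So |R|<1 on (-3.0000, 0).

(-3.0000,0); λ=-1 ⇒ h* = (3)/1 = 3.0000.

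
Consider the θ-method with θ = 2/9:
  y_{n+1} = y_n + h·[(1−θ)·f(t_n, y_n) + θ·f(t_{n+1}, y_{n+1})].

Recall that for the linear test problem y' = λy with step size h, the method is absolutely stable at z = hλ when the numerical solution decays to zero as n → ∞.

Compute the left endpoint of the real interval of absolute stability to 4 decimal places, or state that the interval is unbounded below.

left endpoint -3.6000.

Test eqn y'=λy, z=hλ:
  y_{n+1} = y_n + z·[7/9·y_n + 2/9·y_{n+1}] ⇒ (1 − 2/9z)y_{n+1} = (1 + 7/9z)y_n
  so R(z) = (1 + 7/9z)/(1 − 2/9z).

Boundary: |R(x)|=1, x<0.
x=-0.88: |R|=0.2639
R=−1: 1+7/9x = −1+2/9x ⇒ -5/9x=2 ⇒ x=2/(-5/9)=-3.6000
Confirm numerically:
  x=-3.036: |R|=0.81290 <1
  x=-2.387: |R|=0.55968 <1
  x=-2.040: |R|=0.40367 <1
  x=-1.968: |R|=0.36920 <1
  x=-4.074: |R|=1.13821 >1
  x=-3.869: |R|=1.08036 >1
  x=-3.862: |R|=1.07833 >1
Interval (-3.6000, 0).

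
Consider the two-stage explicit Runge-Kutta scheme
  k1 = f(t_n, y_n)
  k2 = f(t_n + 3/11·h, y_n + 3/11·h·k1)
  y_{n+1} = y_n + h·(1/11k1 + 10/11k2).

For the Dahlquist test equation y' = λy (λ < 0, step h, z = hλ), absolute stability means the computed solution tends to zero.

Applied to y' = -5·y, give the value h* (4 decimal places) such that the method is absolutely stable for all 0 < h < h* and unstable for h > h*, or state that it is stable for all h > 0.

On y'=λy, z=hλ:
  k1=λy_n ⇒ h·k1=z·y_n;  k2=λ(1+3/11z)y_n ⇒ h·k2=z(1+3/11z)y_n
  y_{n+1}/y_n = 1 + 1/11z + 10/11z(1+3/11z) = 1 + z + 30/121z²
  ⇒ R(z) = 1 + z + 30/121z².

Find x<0 with |R(x)|<1.
x=-0.73: |R|=0.4021
R=1: x+30/121x²=0 ⇒ x=−121/30=-4.0333; min R=1−1/(4·30/121)=-0.0083>−1
Confirm numerically:
  x=-3.835: |R|=0.81142 <1
  x=-3.652: |R|=0.65472 <1
  x=-3.193: |R|=0.33475 <1
  x=-2.624: |R|=0.08312 <1
  x=-4.446: |R|=1.45489 >1
  x=-4.366: |R|=1.36010 >1
  x=-4.193: |R|=1.16599 >1
Stable set (-4.0333, 0).

(-4.0333,0); λ=-5 ⇒ h* = (121/30)/5 = 0.8067.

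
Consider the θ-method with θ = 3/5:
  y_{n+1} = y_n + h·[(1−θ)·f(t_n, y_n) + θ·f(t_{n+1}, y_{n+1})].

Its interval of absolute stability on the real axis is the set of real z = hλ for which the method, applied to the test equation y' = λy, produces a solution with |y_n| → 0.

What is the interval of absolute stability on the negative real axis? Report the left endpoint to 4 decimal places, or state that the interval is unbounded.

unbounded; (−∞, 0).

Test eqn y'=λy, z=hλ:
  y_{n+1} = y_n + z·[2/5·y_n + 3/5·y_{n+1}] ⇒ (1 − 3/5z)y_{n+1} = (1 + 2/5z)y_n
  R(z) = (1 + 2/5z)/(1 − 3/5z).

Find x<0 with |R(x)|<1.
x=-0.84: |R|=0.4415
x=-2: |R|=0.0909
x=-10: |R|=0.4286
x=-100: |R|=0.6393
θ=3/5≥1/2 ⇒ |1+2/5x|<|1−3/5x| ∀x<0 ⇒ unbounded interval.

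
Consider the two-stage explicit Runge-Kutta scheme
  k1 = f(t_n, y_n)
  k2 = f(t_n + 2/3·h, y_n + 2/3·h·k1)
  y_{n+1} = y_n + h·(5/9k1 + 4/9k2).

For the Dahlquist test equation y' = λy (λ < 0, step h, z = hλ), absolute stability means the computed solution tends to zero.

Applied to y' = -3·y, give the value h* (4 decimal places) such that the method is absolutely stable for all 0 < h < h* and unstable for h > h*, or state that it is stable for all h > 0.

(-3.3750,0); λ=-3 ⇒ h* = (27/8)/3 = 1.1250.

With y'=λy (z=hλ):
  k1=λy_n ⇒ h·k1=z·y_n;  k2=λ(1+2/3z)y_n ⇒ h·k2=z(1+2/3z)y_n
  y_{n+1}/y_n = 1 + 5/9z + 4/9z(1+2/3z) = 1 + z + 8/27z²
  ⇒ R(z) = 1 + z + 8/27z².

Solve |R(x)|<1 on ℝ⁻.
x=-1.59: |R|=0.1591
R=1: x+8/27x²=0 ⇒ x=−27/8=-3.3750; min R=1−1/(4·8/27)=0.1562>−1
Confirm numerically:
  x=-2.743: |R|=0.48635 <1
  x=-2.391: |R|=0.30289 <1
  x=-2.075: |R|=0.20074 <1
  x=-3.940: |R|=1.65959 >1
  x=-3.760: |R|=1.42892 >1
  x=-3.634: |R|=1.27888 >1
So |R|<1 on (-3.3750, 0).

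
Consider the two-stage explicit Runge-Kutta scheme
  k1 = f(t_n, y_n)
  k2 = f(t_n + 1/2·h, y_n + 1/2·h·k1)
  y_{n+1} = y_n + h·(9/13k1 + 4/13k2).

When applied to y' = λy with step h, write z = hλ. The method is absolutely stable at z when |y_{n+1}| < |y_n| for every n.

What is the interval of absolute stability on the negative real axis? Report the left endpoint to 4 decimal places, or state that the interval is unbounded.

z∈(-6.5000,0).

Set f=λy, z=hλ:
  k1=λy_n ⇒ h·k1=z·y_n;  k2=λ(1+1/2z)y_n ⇒ h·k2=z(1+1/2z)y_n
  y_{n+1}/y_n = 1 + 9/13z + 4/13z(1+1/2z) = 1 + z + 2/13z²
  Hence R(z) = 1 + z + 2/13z².

Solve |R(x)|<1 on ℝ⁻.
x=-1.42: |R|=0.1098
R=1: x+2/13x²=0 ⇒ x=−13/2=-6.5000; min R=1−1/(4·2/13)=-0.6250>−1
Confirm numerically:
  x=-5.600: |R|=0.22462 <1
  x=-4.347: |R|=0.43986 <1
  x=-3.782: |R|=0.58146 <1
  x=-6.877: |R|=1.39887 >1
  x=-6.630: |R|=1.13260 >1
  x=-6.582: |R|=1.08303 >1
So |R|<1 on (-6.5000, 0).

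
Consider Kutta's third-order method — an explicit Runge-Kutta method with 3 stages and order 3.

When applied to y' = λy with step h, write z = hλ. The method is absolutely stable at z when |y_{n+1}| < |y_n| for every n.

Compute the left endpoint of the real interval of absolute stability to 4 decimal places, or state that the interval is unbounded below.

z* = -2.5127.

Test eqn y'=λy, z=hλ:
  order 3, 3-stage ⇒ R(z)=1+z+z^2/2+z^3/6
  (e.g. R(-1.69)=-0.06642, |R|=0.06642)

Solve |R(x)|<1 on ℝ⁻.
x=-1.69: |R|=0.0664
|R(-2.32)|=0.7100 |R(-1.96)|=0.2941 |R(-0.93)|=0.3684
Bisect:
  x_lo=-2.8449 |R|=1.6357  x_hi=-0.3886 |R|=0.6771
  mid=-1.61679 |R|=0.01417 →hi
  mid=-2.23086 |R|=0.59289 →hi
  mid=-2.53789 |R|=1.04183 →lo
  mid=-2.38438 |R|=0.80105 →hi
  mid=-2.46113 |R|=0.91713 →hi
  mid=-2.49951 |R|=0.97838 →hi
  mid=-2.51870 |R|=1.00982 →lo
  mid=-2.50911 |R|=0.99403 →hi
  mid=-2.51391 |R|=1.00191 →lo
  ...
  [-2.51286,-2.51271] ⇒ x*=-2.5127
So |R|<1 on (-2.5127, 0).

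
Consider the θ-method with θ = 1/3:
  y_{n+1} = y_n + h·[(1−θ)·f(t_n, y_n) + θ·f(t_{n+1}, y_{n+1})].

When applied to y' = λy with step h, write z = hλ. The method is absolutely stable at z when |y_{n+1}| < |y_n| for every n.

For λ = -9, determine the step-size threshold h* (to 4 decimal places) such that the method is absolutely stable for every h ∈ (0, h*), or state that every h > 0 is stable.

(-6.0000,0); λ=-9 ⇒ h* = (6)/9 = 0.6667.

Set f=λy, z=hλ:
  y_{n+1} = y_n + z·[2/3·y_n + 1/3·y_{n+1}] ⇒ (1 − 1/3z)y_{n+1} = (1 + 2/3z)y_n
  so R(z) = (1 + 2/3z)/(1 − 1/3z).

Find x<0 with |R(x)|<1.
x=-0.83: |R|=0.3499
R=−1: 1+2/3x = −1+1/3x ⇒ -1/3x=2 ⇒ x=2/(-1/3)=-6.0000
Confirm numerically:
  x=-4.924: |R|=0.86421 <1
  x=-4.121: |R|=0.73613 <1
  x=-4.019: |R|=0.71777 <1
  x=-2.858: |R|=0.46364 <1
  x=-6.519: |R|=1.05452 >1
  x=-6.247: |R|=1.02671 >1
So |R|<1 on (-6.0000, 0).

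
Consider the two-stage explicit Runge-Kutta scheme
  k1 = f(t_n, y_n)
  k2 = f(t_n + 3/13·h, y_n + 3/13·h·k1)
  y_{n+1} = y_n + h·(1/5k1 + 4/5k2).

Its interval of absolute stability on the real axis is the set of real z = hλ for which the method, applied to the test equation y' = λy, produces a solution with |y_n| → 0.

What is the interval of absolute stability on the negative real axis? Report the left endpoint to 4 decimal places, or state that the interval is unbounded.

(-5.4167, 0).

On y'=λy, z=hλ:
  k1=λy_n ⇒ h·k1=z·y_n;  k2=λ(1+3/13z)y_n ⇒ h·k2=z(1+3/13z)y_n
  y_{n+1}/y_n = 1 + 1/5z + 4/5z(1+3/13z) = 1 + z + 12/65z²
  Hence R(z) = 1 + z + 12/65z².

Need |R(x)|<1, x<0.
x=-0.49: |R|=0.5543
R=1: x+12/65x²=0 ⇒ x=−65/12=-5.4167; min R=1−1/(4·12/65)=-0.3542>−1
Confirm numerically:
  x=-4.820: |R|=0.46906 <1
  x=-4.142: |R|=0.02529 <1
  x=-3.004: |R|=0.33803 <1
  x=-5.857: |R|=1.47613 >1
  x=-5.765: |R|=1.37073 >1
Interval (-5.4167, 0).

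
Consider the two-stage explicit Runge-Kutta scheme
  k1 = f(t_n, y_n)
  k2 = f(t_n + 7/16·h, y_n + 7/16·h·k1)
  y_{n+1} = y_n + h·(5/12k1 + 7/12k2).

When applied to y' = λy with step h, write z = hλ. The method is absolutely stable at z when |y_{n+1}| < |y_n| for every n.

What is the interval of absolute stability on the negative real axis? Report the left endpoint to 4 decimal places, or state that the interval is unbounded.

z∈(-3.9184,0).

Test eqn y'=λy, z=hλ:
  k1=λy_n ⇒ h·k1=z·y_n;  k2=λ(1+7/16z)y_n ⇒ h·k2=z(1+7/16z)y_n
  y_{n+1}/y_n = 1 + 5/12z + 7/12z(1+7/16z) = 1 + z + 49/192z²
  Hence R(z) = 1 + z + 49/192z².

Boundary: |R(x)|=1, x<0.
x=-1.72: |R|=0.0350
R=1: x+49/192x²=0 ⇒ x=−192/49=-3.9184; min R=1−1/(4·49/192)=0.0204>−1
Confirm numerically:
  x=-3.752: |R|=0.84070 <1
  x=-3.549: |R|=0.66545 <1
  x=-2.066: |R|=0.02332 <1
  x=-4.144: |R|=1.23863 >1
  x=-4.062: |R|=1.14890 >1
Interval (-3.9184, 0).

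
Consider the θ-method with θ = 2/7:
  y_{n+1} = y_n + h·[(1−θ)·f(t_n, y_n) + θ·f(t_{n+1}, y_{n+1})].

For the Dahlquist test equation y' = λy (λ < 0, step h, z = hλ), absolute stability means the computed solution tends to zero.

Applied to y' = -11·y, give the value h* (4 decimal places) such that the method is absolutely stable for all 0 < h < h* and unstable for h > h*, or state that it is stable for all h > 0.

Test eqn y'=λy, z=hλ:
  y_{n+1} = y_n + z·[5/7·y_n + 2/7·y_{n+1}] ⇒ (1 − 2/7z)y_{n+1} = (1 + 5/7z)y_n
  Hence R(z) = (1 + 5/7z)/(1 − 2/7z).

Need |R(x)|<1, x<0.
x=-1.48: |R|=0.0402
R=−1: 1+5/7x = −1+2/7x ⇒ -3/7x=2 ⇒ x=2/(-3/7)=-4.6667
Confirm numerically:
  x=-3.720: |R|=0.80332 <1
  x=-3.337: |R|=0.70828 <1
  x=-2.605: |R|=0.49345 <1
  x=-2.151: |R|=0.33224 <1
  x=-5.223: |R|=1.09567 >1
  x=-5.199: |R|=1.09179 >1
  x=-4.978: |R|=1.05508 >1
Stable set (-4.6667, 0).

(-4.6667,0); λ=-11 ⇒ h* = (14/3)/11 = 0.4242.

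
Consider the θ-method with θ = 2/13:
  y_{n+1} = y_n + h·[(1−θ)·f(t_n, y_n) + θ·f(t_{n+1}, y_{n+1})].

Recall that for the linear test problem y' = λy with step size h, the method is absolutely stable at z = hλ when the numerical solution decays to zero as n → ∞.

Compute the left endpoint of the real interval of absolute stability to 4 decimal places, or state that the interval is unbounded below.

z* = -2.8889.

Test eqn y'=λy, z=hλ:
  y_{n+1} = y_n + z·[11/13·y_n + 2/13·y_{n+1}] ⇒ (1 − 2/13z)y_{n+1} = (1 + 11/13z)y_n
  R(z) = (1 + 11/13z)/(1 − 2/13z).

Need |R(x)|<1, x<0.
x=-0.85: |R|=0.2483
R=−1: 1+11/13x = −1+2/13x ⇒ -9/13x=2 ⇒ x=2/(-9/13)=-2.8889
Confirm numerically:
  x=-2.013: |R|=0.53700 <1
  x=-1.740: |R|=0.37257 <1
  x=-1.197: |R|=0.01085 <1
  x=-3.415: |R|=1.23878 >1
  x=-3.346: |R|=1.20892 >1
Interval (-2.8889, 0).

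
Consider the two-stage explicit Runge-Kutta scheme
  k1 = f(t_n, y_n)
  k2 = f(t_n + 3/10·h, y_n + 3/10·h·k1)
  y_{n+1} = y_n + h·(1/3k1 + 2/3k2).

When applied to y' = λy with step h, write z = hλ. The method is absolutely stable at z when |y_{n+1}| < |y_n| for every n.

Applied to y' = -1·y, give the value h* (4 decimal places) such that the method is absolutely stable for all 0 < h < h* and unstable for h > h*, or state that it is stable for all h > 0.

With y'=λy (z=hλ):
  k1=λy_n ⇒ h·k1=z·y_n;  k2=λ(1+3/10z)y_n ⇒ h·k2=z(1+3/10z)y_n
  y_{n+1}/y_n = 1 + 1/3z + 2/3z(1+3/10z) = 1 + z + 1/5z²
  R(z) = 1 + z + 1/5z².

Find x<0 with |R(x)|<1.
x=-0.54: |R|=0.5183
R=1: x+1/5x²=0 ⇒ x=−5=-5.0000; min R=1−1/(4·1/5)=-0.2500>−1
Confirm numerically:
  x=-4.389: |R|=0.46366 <1
  x=-4.060: |R|=0.23672 <1
  x=-2.522: |R|=0.24990 <1
  x=-2.290: |R|=0.24118 <1
  x=-5.432: |R|=1.46932 >1
  x=-5.178: |R|=1.18434 >1
  x=-5.126: |R|=1.12918 >1
Stable set (-5.0000, 0).

(-5.0000,0); λ=-1 ⇒ h* = (5)/1 = 5.0000.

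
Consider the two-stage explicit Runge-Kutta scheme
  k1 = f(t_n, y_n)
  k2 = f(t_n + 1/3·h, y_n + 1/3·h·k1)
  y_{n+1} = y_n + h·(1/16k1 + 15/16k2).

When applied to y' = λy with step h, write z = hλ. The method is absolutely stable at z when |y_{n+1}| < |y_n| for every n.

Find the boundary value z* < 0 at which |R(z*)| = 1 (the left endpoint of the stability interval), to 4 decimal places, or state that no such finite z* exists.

Test eqn y'=λy, z=hλ:
  k1=λy_n ⇒ h·k1=z·y_n;  k2=λ(1+1/3z)y_n ⇒ h·k2=z(1+1/3z)y_n
  y_{n+1}/y_n = 1 + 1/16z + 15/16z(1+1/3z) = 1 + z + 5/16z²
  so R(z) = 1 + z + 5/16z².

Need |R(x)|<1, x<0.
x=-1.65: |R|=0.2008
R=1: x+5/16x²=0 ⇒ x=−16/5=-3.2000; min R=1−1/(4·5/16)=0.2000>−1
Confirm numerically:
  x=-3.164: |R|=0.96441 <1
  x=-2.776: |R|=0.63218 <1
  x=-2.142: |R|=0.29180 <1
  x=-2.087: |R|=0.27412 <1
  x=-3.494: |R|=1.32101 >1
  x=-3.381: |R|=1.19124 >1
Stable set (-3.2000, 0).

left endpoint -3.2000.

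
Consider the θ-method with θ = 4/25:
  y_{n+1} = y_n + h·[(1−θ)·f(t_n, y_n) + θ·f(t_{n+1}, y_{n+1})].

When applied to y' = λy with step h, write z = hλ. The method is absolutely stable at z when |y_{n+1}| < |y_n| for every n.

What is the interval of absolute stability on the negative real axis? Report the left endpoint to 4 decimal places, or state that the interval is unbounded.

(-2.9412, 0).

Test eqn y'=λy, z=hλ:
  y_{n+1} = y_n + z·[21/25·y_n + 4/25·y_{n+1}] ⇒ (1 − 4/25z)y_{n+1} = (1 + 21/25z)y_n
  ⇒ R(z) = (1 + 21/25z)/(1 − 4/25z).

Find x<0 with |R(x)|<1.
x=-0.54: |R|=0.5029
R=−1: 1+21/25x = −1+4/25x ⇒ -17/25x=2 ⇒ x=2/(-17/25)=-2.9412
Confirm numerically:
  x=-2.504: |R|=0.78775 <1
  x=-2.448: |R|=0.75903 <1
  x=-1.629: |R|=0.29220 <1
  x=-3.401: |R|=1.20249 >1
  x=-3.213: |R|=1.12208 >1
Interval (-2.9412, 0).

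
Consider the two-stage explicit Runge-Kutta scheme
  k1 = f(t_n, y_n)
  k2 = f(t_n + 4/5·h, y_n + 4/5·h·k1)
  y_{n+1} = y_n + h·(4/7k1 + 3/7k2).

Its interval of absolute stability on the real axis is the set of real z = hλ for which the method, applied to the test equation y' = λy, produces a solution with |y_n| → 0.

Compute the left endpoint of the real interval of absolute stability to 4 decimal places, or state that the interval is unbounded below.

left endpoint -2.9167.

With y'=λy (z=hλ):
  k1=λy_n ⇒ h·k1=z·y_n;  k2=λ(1+4/5z)y_n ⇒ h·k2=z(1+4/5z)y_n
  y_{n+1}/y_n = 1 + 4/7z + 3/7z(1+4/5z) = 1 + z + 12/35z²
  so R(z) = 1 + z + 12/35z².

Find x<0 with |R(x)|<1.
x=-1.66: |R|=0.2848
R=1: x+12/35x²=0 ⇒ x=−35/12=-2.9167; min R=1−1/(4·12/35)=0.2708>−1
Confirm numerically:
  x=-2.430: |R|=0.59454 <1
  x=-2.363: |R|=0.55144 <1
  x=-1.188: |R|=0.29589 <1
  x=-3.114: |R|=1.21068 >1
  x=-3.072: |R|=1.16361 >1
  x=-2.982: |R|=1.06680 >1
Interval (-2.9167, 0).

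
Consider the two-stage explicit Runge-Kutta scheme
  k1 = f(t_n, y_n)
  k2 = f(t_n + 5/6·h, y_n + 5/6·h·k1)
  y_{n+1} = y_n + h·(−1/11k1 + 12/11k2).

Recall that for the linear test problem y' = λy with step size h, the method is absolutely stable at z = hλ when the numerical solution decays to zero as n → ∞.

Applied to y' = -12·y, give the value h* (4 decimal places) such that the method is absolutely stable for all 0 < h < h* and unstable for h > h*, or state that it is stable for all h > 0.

(-1.1000,0); λ=-12 ⇒ h* = (11/10)/12 = 0.0917.

With y'=λy (z=hλ):
  k1=λy_n ⇒ h·k1=z·y_n;  k2=λ(1+5/6z)y_n ⇒ h·k2=z(1+5/6z)y_n
  y_{n+1}/y_n = 1 − 1/11z + 12/11z(1+5/6z) = 1 + z + 10/11z²
  Hence R(z) = 1 + z + 10/11z².

Need |R(x)|<1, x<0.
x=-0.68: |R|=0.7404
R=1: x+10/11x²=0 ⇒ x=−11/10=-1.1000; min R=1−1/(4·10/11)=0.7250>−1
Confirm numerically:
  x=-1.001: |R|=0.90991 <1
  x=-0.747: |R|=0.76028 <1
  x=-0.585: |R|=0.72611 <1
  x=-0.444: |R|=0.73521 <1
  x=-1.666: |R|=1.85723 >1
  x=-1.389: |R|=1.36493 >1
  x=-1.170: |R|=1.07445 >1
Interval (-1.1000, 0).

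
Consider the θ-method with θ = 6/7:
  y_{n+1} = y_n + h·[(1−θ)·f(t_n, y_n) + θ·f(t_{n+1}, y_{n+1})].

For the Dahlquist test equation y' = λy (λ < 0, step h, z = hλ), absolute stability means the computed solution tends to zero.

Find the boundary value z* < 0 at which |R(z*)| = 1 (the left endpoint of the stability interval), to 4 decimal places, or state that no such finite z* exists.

(−∞, 0) — no finite endpoint.

Set f=λy, z=hλ:
  y_{n+1} = y_n + z·[1/7·y_n + 6/7·y_{n+1}] ⇒ (1 − 6/7z)y_{n+1} = (1 + 1/7z)y_n
  Hence R(z) = (1 + 1/7z)/(1 − 6/7z).

Need |R(x)|<1, x<0.
x=-1.78: |R|=0.2952
x=-2: |R|=0.2632
x=-10: |R|=0.0448
x=-100: |R|=0.1532
θ=6/7≥1/2 ⇒ |1+1/7x|<|1−6/7x| ∀x<0 ⇒ interval (−∞,0).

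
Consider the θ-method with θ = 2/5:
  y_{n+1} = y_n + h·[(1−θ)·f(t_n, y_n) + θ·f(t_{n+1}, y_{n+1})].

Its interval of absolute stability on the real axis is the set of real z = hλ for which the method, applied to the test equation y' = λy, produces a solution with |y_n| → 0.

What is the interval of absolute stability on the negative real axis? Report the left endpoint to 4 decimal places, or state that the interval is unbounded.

z∈(-10.0000,0).

Set f=λy, z=hλ:
  y_{n+1} = y_n + z·[3/5·y_n + 2/5·y_{n+1}] ⇒ (1 − 2/5z)y_{n+1} = (1 + 3/5z)y_n
  ⇒ R(z) = (1 + 3/5z)/(1 − 2/5z).

Boundary: |R(x)|=1, x<0.
x=-1.43: |R|=0.0903
R=−1: 1+3/5x = −1+2/5x ⇒ -1/5x=2 ⇒ x=2/(-1/5)=-10.0000
Confirm numerically:
  x=-8.932: |R|=0.95329 <1
  x=-4.803: |R|=0.64419 <1
  x=-4.532: |R|=0.61121 <1
  x=-10.371: |R|=1.01441 >1
  x=-10.310: |R|=1.01210 >1
Stable set (-10.0000, 0).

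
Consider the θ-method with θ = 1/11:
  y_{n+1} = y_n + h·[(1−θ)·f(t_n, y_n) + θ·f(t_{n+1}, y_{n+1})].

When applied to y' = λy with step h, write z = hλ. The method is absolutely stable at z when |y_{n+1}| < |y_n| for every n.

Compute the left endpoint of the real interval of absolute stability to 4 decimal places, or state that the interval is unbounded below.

z* = -2.4444.

With y'=λy (z=hλ):
  y_{n+1} = y_n + z·[10/11·y_n + 1/11·y_{n+1}] ⇒ (1 − 1/11z)y_{n+1} = (1 + 10/11z)y_n
  ⇒ R(z) = (1 + 10/11z)/(1 − 1/11z).

Boundary: |R(x)|=1, x<0.
x=-0.54: |R|=0.4853
R=−1: 1+10/11x = −1+1/11x ⇒ -9/11x=2 ⇒ x=2/(-9/11)=-2.4444
Confirm numerically:
  x=-2.194: |R|=0.82916 <1
  x=-2.028: |R|=0.71231 <1
  x=-1.587: |R|=0.38691 <1
  x=-1.074: |R|=0.02153 <1
  x=-2.931: |R|=1.31433 >1
  x=-2.547: |R|=1.06813 >1
  x=-2.470: |R|=1.01707 >1
Stable set (-2.4444, 0).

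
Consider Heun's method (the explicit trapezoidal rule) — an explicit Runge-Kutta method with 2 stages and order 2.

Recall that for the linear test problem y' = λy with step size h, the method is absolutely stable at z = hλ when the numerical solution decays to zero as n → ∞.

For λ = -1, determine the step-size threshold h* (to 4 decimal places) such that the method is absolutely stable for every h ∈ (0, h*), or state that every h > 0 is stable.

Test eqn y'=λy, z=hλ:
  order 2, 2-stage ⇒ R(z)=1+z+z^2/2
  (e.g. R(-1.19)=0.51805, |R|=0.51805)

Need |R(x)|<1, x<0.
x=-1.19: |R|=0.5181
|R(-1.96)|=0.9608 |R(-1.92)|=0.9232 |R(-1.47)|=0.6104
Bisect:
  x_lo=-2.7742 |R|=2.0740  x_hi=-0.2132 |R|=0.8095
  mid=-1.49374 |R|=0.62189 →hi
  mid=-2.13399 |R|=1.14297 →lo
  mid=-1.81387 |R|=0.83119 →hi
  mid=-1.97393 |R|=0.97427 →hi
  mid=-2.05396 |R|=1.05542 →lo
  mid=-2.01395 |R|=1.01404 →lo
  mid=-1.99394 |R|=0.99396 →hi
  mid=-2.00394 |R|=1.00395 →lo
  mid=-1.99894 |R|=0.99894 →hi
  mid=-2.00144 |R|=1.00144 →lo
  ...
  [-2.00003,-1.99988] ⇒ x*=-2.0000
Stable set (-2.0000, 0).

(-2.0000,0); λ=-1 ⇒ h* = 2.0000.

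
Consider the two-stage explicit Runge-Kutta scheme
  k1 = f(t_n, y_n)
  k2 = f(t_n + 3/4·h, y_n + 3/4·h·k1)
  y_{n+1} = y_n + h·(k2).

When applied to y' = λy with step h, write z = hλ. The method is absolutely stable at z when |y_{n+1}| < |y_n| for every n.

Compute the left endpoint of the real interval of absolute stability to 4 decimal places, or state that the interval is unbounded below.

Test eqn y'=λy, z=hλ:
  k1=λy_n ⇒ h·k1=z·y_n;  k2=λ(1+3/4z)y_n ⇒ h·k2=z(1+3/4z)y_n
  y_{n+1}/y_n = 1 + z(1+3/4z) = 1 + z + 3/4z²
  so R(z) = 1 + z + 3/4z².

Find x<0 with |R(x)|<1.
x=-0.57: |R|=0.6737
R=1: x+3/4x²=0 ⇒ x=−4/3=-1.3333; min R=1−1/(4·3/4)=0.6667>−1
Confirm numerically:
  x=-1.054: |R|=0.77919 <1
  x=-1.020: |R|=0.76030 <1
  x=-0.796: |R|=0.67921 <1
  x=-1.727: |R|=1.50990 >1
  x=-1.585: |R|=1.29917 >1
  x=-1.461: |R|=1.13989 >1
Interval (-1.3333, 0).

z* = -1.3333.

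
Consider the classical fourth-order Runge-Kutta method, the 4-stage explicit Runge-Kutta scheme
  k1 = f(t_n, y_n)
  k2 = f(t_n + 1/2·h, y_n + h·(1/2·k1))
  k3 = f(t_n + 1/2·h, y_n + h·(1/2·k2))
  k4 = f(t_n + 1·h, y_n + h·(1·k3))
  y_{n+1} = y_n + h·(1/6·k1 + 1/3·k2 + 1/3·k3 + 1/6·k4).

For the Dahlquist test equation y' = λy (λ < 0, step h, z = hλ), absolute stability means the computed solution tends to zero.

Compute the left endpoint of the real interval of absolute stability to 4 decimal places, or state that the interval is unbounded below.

z* = -2.7853.

Test eqn y'=λy, z=hλ:
  order 4, 4-stage ⇒ R(z)=1+z+z^2/2+z^3/6+z^4/24
  (e.g. R(-0.87)=0.42257, |R|=0.42257)

Boundary: |R(x)|=1, x<0.
x=-0.87: |R|=0.4226
|R(-2.32)|=0.4971 |R(-1.94)|=0.3151 |R(-1)|=0.3750
Bisect:
  x_lo=-3.2879 |R|=2.0627  x_hi=-0.1044 |R|=0.9008
  mid=-1.69618 |R|=0.27389 →hi
  mid=-2.49204 |R|=0.64069 →hi
  mid=-2.88997 |R|=1.16964 →lo
  mid=-2.69101 |R|=0.86690 →hi
  mid=-2.79049 |R|=1.00786 →lo
  mid=-2.74075 |R|=0.93489 →hi
  mid=-2.76562 |R|=0.97074 →hi
  mid=-2.77805 |R|=0.98914 →hi
  mid=-2.78427 |R|=0.99846 →hi
  mid=-2.78738 |R|=1.00315 →lo
  ...
  [-2.78544,-2.78524] ⇒ x*=-2.7853
Stable set (-2.7853, 0).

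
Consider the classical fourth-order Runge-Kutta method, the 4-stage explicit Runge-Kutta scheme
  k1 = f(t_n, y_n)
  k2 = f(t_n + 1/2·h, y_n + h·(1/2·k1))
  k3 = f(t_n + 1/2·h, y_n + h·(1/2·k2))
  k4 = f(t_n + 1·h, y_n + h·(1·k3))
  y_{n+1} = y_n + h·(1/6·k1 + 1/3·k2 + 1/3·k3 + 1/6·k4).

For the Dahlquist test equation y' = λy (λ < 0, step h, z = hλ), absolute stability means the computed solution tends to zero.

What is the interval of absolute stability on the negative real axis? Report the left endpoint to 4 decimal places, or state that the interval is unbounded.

z∈(-2.7853,0).

With y'=λy (z=hλ):
  order 4, 4-stage ⇒ R(z)=1+z+z^2/2+z^3/6+z^4/24
  (e.g. R(-1.26)=0.30542, |R|=0.30542)

Find x<0 with |R(x)|<1.
x=-1.26: |R|=0.3054
|R(-2.72)|=0.9059 |R(-1.33)|=0.2927 |R(-0.93)|=0.3996
Bisect:
  x_lo=-3.2153 |R|=1.8669  x_hi=-0.2913 |R|=0.7473
  mid=-1.75328 |R|=0.27918 →hi
  mid=-2.48427 |R|=0.63323 →hi
  mid=-2.84976 |R|=1.10163 →lo
  mid=-2.66702 |R|=0.83584 →hi
  mid=-2.75839 |R|=0.96019 →hi
  mid=-2.80408 |R|=1.02869 →lo
  mid=-2.78123 |R|=0.99390 →hi
  mid=-2.79266 |R|=1.01116 →lo
  mid=-2.78694 |R|=1.00249 →lo
  mid=-2.78409 |R|=0.99819 →hi
  ...
  [-2.78534,-2.78516] ⇒ x*=-2.7853
So |R|<1 on (-2.7853, 0).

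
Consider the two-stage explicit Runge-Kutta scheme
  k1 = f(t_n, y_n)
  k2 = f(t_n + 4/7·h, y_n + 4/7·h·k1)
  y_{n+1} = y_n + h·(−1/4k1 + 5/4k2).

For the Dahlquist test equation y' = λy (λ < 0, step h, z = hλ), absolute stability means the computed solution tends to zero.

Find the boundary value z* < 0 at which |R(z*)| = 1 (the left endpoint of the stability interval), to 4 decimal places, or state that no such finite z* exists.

z* = -1.4000.

Test eqn y'=λy, z=hλ:
  k1=λy_n ⇒ h·k1=z·y_n;  k2=λ(1+4/7z)y_n ⇒ h·k2=z(1+4/7z)y_n
  y_{n+1}/y_n = 1 − 1/4z + 5/4z(1+4/7z) = 1 + z + 5/7z²
  so R(z) = 1 + z + 5/7z².

Find x<0 with |R(x)|<1.
x=-1.27: |R|=0.8821
R=1: x+5/7x²=0 ⇒ x=−7/5=-1.4000; min R=1−1/(4·5/7)=0.6500>−1
Confirm numerically:
  x=-1.138: |R|=0.78703 <1
  x=-1.112: |R|=0.77125 <1
  x=-0.575: |R|=0.66116 <1
  x=-1.922: |R|=1.71663 >1
  x=-1.576: |R|=1.19813 >1
So |R|<1 on (-1.4000, 0).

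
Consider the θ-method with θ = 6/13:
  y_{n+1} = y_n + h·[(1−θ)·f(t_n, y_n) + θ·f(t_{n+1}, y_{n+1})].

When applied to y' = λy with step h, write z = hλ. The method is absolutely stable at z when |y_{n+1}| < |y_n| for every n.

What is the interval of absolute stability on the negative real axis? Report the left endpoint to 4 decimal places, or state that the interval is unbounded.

Test eqn y'=λy, z=hλ:
  y_{n+1} = y_n + z·[7/13·y_n + 6/13·y_{n+1}] ⇒ (1 − 6/13z)y_{n+1} = (1 + 7/13z)y_n
  R(z) = (1 + 7/13z)/(1 − 6/13z).

Find x<0 with |R(x)|<1.
x=-1.66: |R|=0.0601
R=−1: 1+7/13x = −1+6/13x ⇒ -1/13x=2 ⇒ x=2/(-1/13)=-26.0000
Confirm numerically:
  x=-20.335: |R|=0.95804 <1
  x=-20.169: |R|=0.95649 <1
  x=-11.269: |R|=0.81726 <1
  x=-26.556: |R|=1.00323 >1
  x=-26.482: |R|=1.00280 >1
  x=-26.042: |R|=1.00025 >1
Interval (-26.0000, 0).

(-26.0000, 0).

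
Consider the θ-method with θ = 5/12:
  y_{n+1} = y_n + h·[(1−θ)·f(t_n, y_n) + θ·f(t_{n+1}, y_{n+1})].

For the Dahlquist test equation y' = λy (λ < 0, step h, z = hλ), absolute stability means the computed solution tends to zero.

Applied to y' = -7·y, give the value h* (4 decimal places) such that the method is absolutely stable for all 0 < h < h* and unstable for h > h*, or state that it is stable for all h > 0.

(-12.0000,0); λ=-7 ⇒ h* = (12)/7 = 1.7143.

With y'=λy (z=hλ):
  y_{n+1} = y_n + z·[7/12·y_n + 5/12·y_{n+1}] ⇒ (1 − 5/12z)y_{n+1} = (1 + 7/12z)y_n
  Hence R(z) = (1 + 7/12z)/(1 − 5/12z).

Solve |R(x)|<1 on ℝ⁻.
x=-1.27: |R|=0.1695
R=−1: 1+7/12x = −1+5/12x ⇒ -1/6x=2 ⇒ x=2/(-1/6)=-12.0000
Confirm numerically:
  x=-11.422: |R|=0.98327 <1
  x=-9.304: |R|=0.90786 <1
  x=-8.036: |R|=0.84806 <1
  x=-5.467: |R|=0.66783 <1
  x=-12.516: |R|=1.01384 >1
  x=-12.364: |R|=1.00986 >1
  x=-12.059: |R|=1.00163 >1
Interval (-12.0000, 0).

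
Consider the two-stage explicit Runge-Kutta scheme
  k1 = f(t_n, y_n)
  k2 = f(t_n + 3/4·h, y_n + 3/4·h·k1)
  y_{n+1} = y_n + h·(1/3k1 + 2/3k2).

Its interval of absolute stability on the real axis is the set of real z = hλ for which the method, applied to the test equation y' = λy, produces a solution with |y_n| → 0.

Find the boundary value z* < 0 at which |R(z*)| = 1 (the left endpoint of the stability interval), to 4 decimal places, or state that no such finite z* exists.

left endpoint -2.0000.

Set f=λy, z=hλ:
  k1=λy_n ⇒ h·k1=z·y_n;  k2=λ(1+3/4z)y_n ⇒ h·k2=z(1+3/4z)y_n
  y_{n+1}/y_n = 1 + 1/3z + 2/3z(1+3/4z) = 1 + z + 1/2z²
  R(z) = 1 + z + 1/2z².

Solve |R(x)|<1 on ℝ⁻.
x=-1.74: |R|=0.7738
R=1: x+1/2x²=0 ⇒ x=−2=-2.0000; min R=1−1/(4·1/2)=0.5000>−1
Confirm numerically:
  x=-1.605: |R|=0.68301 <1
  x=-1.247: |R|=0.53050 <1
  x=-1.051: |R|=0.50130 <1
  x=-1.038: |R|=0.50072 <1
  x=-2.339: |R|=1.39646 >1
  x=-2.301: |R|=1.34630 >1
  x=-2.041: |R|=1.04184 >1
Stable set (-2.0000, 0).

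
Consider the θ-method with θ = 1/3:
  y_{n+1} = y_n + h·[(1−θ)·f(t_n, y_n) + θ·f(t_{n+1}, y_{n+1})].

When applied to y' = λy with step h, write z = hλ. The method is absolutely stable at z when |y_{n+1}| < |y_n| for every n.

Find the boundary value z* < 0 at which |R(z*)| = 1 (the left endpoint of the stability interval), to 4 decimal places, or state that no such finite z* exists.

z* = -6.0000.

Set f=λy, z=hλ:
  y_{n+1} = y_n + z·[2/3·y_n + 1/3·y_{n+1}] ⇒ (1 − 1/3z)y_{n+1} = (1 + 2/3z)y_n
  so R(z) = (1 + 2/3z)/(1 − 1/3z).

Boundary: |R(x)|=1, x<0.
x=-0.68: |R|=0.4457
R=−1: 1+2/3x = −1+1/3x ⇒ -1/3x=2 ⇒ x=2/(-1/3)=-6.0000
Confirm numerically:
  x=-5.279: |R|=0.91291 <1
  x=-3.926: |R|=0.70055 <1
  x=-3.446: |R|=0.60379 <1
  x=-6.400: |R|=1.04255 >1
  x=-6.379: |R|=1.04041 >1
  x=-6.340: |R|=1.03640 >1
Stable set (-6.0000, 0).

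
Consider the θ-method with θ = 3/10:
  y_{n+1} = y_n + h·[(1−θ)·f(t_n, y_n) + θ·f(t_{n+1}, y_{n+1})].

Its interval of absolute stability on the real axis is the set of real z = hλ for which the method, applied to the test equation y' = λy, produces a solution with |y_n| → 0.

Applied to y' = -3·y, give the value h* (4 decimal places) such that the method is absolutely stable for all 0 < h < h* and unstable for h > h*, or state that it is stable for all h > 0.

With y'=λy (z=hλ):
  y_{n+1} = y_n + z·[7/10·y_n + 3/10·y_{n+1}] ⇒ (1 − 3/10z)y_{n+1} = (1 + 7/10z)y_n
  R(z) = (1 + 7/10z)/(1 − 3/10z).

Need |R(x)|<1, x<0.
x=-0.82: |R|=0.3419
R=−1: 1+7/10x = −1+3/10x ⇒ -2/5x=2 ⇒ x=2/(-2/5)=-5.0000
Confirm numerically:
  x=-3.198: |R|=0.63213 <1
  x=-2.155: |R|=0.30884 <1
  x=-2.149: |R|=0.30662 <1
  x=-2.144: |R|=0.30477 <1
  x=-5.313: |R|=1.04827 >1
  x=-5.266: |R|=1.04124 >1
  x=-5.175: |R|=1.02742 >1
So |R|<1 on (-5.0000, 0).

(-5.0000,0); λ=-3 ⇒ h* = (5)/3 = 1.6667.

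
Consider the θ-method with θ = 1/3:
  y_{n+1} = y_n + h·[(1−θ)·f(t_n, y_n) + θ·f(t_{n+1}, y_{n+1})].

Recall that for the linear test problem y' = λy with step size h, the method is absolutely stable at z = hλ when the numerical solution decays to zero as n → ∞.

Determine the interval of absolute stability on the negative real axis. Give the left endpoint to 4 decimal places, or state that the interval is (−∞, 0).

z∈(-6.0000,0).

Set f=λy, z=hλ:
  y_{n+1} = y_n + z·[2/3·y_n + 1/3·y_{n+1}] ⇒ (1 − 1/3z)y_{n+1} = (1 + 2/3z)y_n
  so R(z) = (1 + 2/3z)/(1 − 1/3z).

Find x<0 with |R(x)|<1.
x=-0.85: |R|=0.3377
R=−1: 1+2/3x = −1+1/3x ⇒ -1/3x=2 ⇒ x=2/(-1/3)=-6.0000
Confirm numerically:
  x=-5.188: |R|=0.90083 <1
  x=-4.040: |R|=0.72159 <1
  x=-3.371: |R|=0.58735 <1
  x=-3.294: |R|=0.57007 <1
  x=-6.496: |R|=1.05223 >1
  x=-6.349: |R|=1.03733 >1
Stable set (-6.0000, 0).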